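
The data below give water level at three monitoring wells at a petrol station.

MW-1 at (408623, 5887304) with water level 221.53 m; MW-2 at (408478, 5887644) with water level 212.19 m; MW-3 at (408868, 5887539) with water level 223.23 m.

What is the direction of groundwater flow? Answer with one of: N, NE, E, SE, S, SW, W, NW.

Differences from MW-1: to MW-2 (Δx, Δy, Δh) = (-145, 340, -9.34); to MW-3 = (245, 235, +1.70).
Solve a·Δx + b·Δy = Δh: det = (-145)·235 − 245·340 = -117375.
∂h/∂x = [(-9.34)·235 − (+1.70)·340] / -117375 = +0.02362
∂h/∂y = [(-145)·(+1.70) − 245·(-9.34)] / -117375 = -0.01740
Flow = −∇h = (-0.02362 east, +0.01740 north), which points northwest.

NW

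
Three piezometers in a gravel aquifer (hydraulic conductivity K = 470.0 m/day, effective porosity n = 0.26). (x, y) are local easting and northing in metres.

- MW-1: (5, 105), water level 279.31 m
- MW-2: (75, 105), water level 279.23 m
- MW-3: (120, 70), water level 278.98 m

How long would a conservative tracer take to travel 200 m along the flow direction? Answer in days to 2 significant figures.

19 days

Differences from MW-1: to MW-2 (Δx, Δy, Δh) = (70, 0, -0.08); to MW-3 = (115, -35, -0.33).
Determinant of the coordinate differences = 70·(-35) − 115·0 = -2450.
∂h/∂x = [(-0.08)·(-35) − (-0.33)·0] / -2450 = -0.001143
∂h/∂y = [70·(-0.33) − 115·(-0.08)] / -2450 = +0.005673
|∇h| = √(-0.001143² + 0.005673²) = 0.005787
Seepage velocity v = K·i/n = 470.0 × 0.005787 / 0.26 = 10.46 m/day.
t = 200 / 10.46 = 19.12 days.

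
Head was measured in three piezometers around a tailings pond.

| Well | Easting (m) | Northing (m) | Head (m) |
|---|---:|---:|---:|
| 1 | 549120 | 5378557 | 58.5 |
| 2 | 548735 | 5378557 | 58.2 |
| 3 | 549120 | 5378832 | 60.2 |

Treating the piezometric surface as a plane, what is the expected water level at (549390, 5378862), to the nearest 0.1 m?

60.6 m

∂h/∂x = (58.2 − 58.5) / (548735 − 549120) = +0.0007792
∂h/∂y = (60.2 − 58.5) / (5378832 − 5378557) = +0.006182
h(549390, 5378862) = 58.5 + (+0.0007792)·(270) + (+0.006182)·(305) = 58.5 +0.210 +1.885 = 60.596 m.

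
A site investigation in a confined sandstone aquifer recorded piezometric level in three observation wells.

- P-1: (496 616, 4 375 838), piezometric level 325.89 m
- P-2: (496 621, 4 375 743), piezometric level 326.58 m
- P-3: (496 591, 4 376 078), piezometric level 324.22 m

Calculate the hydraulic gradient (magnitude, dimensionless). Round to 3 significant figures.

0.00961

Differences from P-1: to P-2 (Δx, Δy, Δh) = (5, -95, +0.69); to P-3 = (-25, 240, -1.67).
Solve a·Δx + b·Δy = Δh: det = 5·240 − (-25)·(-95) = -1175.
∂h/∂x = [(+0.69)·240 − (-1.67)·(-95)] / -1175 = -0.005915
∂h/∂y = [5·(-1.67) − (-25)·(+0.69)] / -1175 = -0.007574
|∇h| = √(-0.005915² + -0.007574²) = 0.00961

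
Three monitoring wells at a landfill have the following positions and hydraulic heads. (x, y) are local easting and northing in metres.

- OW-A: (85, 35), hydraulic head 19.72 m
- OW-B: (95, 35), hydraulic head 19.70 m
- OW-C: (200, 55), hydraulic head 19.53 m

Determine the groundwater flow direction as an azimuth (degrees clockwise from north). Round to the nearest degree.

Differences from OW-A: to OW-B (Δx, Δy, Δh) = (10, 0, -0.02); to OW-C = (115, 20, -0.19).
Determinant of the coordinate differences = 10·20 − 115·0 = 200.
∂h/∂x = [(-0.02)·20 − (-0.19)·0] / 200 = -0.002000
∂h/∂y = [10·(-0.19) − 115·(-0.02)] / 200 = +0.002000
Flow direction (−∇h) has components (+0.002000 E, -0.002000 N).
Azimuth = atan2(E, N) = atan2(+0.002000, -0.002000) = 135.0° ≈ 135°.

135°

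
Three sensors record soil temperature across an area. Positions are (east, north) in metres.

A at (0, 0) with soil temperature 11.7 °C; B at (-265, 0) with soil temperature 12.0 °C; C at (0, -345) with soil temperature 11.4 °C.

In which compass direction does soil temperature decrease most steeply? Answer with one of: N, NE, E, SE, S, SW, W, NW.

∂T/∂x = (12.0 − 11.7) / (-265 − 0) = -0.001132
∂T/∂y = (11.4 − 11.7) / (-345 − 0) = +0.0008696
Steepest decrease is along −∇f = (+0.001132 E, -0.0008696 N) → southeast.

SE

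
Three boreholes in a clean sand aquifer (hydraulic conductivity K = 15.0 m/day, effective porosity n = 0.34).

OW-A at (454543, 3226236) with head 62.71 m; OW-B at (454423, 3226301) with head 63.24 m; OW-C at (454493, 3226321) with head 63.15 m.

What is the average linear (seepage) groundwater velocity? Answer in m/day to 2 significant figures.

With h = a·x + b·y + c and OW-A as origin, the differences give:
  (-120)·a + 65·b = +0.53
  (-50)·a + 85·b = +0.44
Eliminate b (×85 and ×65, subtract): -6950·a = 16.450 → a = ∂h/∂x = -0.002367
Back-substitute: b = ∂h/∂y = +0.003784.
|∇h| = √(-0.002367² + 0.003784²) = 0.004463
Seepage velocity v = K·i/n = 15.0 × 0.004463 / 0.34 = 0.1969 m/day.

0.20 m/day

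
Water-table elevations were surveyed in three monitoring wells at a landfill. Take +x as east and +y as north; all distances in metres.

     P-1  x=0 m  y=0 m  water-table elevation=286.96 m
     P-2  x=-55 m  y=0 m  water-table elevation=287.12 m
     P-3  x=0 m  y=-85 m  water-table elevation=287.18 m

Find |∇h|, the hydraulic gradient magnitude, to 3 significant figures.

0.00389

∂h/∂x = (287.12 − 286.96) / (-55 − 0) = -0.002909
∂h/∂y = (287.18 − 286.96) / (-85 − 0) = -0.002588
|∇h| = √(-0.002909² + -0.002588²) = 0.003894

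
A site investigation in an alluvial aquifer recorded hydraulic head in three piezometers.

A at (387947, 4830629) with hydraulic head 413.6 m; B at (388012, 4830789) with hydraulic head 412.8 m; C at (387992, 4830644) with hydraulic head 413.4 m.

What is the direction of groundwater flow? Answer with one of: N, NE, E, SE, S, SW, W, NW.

Differences from A: to B (Δx, Δy, Δh) = (65, 160, -0.8); to C = (45, 15, -0.2).
Determinant of the coordinate differences = 65·15 − 45·160 = -6225.
∂h/∂x = [(-0.8)·15 − (-0.2)·160] / -6225 = -0.003213
∂h/∂y = [65·(-0.2) − 45·(-0.8)] / -6225 = -0.003695
Flow = −∇h = (+0.003213 east, +0.003695 north), which points northeast.

NE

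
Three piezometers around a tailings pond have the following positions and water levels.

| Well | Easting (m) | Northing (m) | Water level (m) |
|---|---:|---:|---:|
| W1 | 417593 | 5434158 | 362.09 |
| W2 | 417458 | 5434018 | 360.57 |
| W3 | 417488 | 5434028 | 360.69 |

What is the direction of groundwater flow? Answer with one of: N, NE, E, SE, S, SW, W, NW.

S

Taking W1 as reference: W2−W1 = (-135, -140, -1.52); W3−W1 = (-105, -130, -1.40).
Solve a·Δx + b·Δy = Δh: det = (-135)·(-130) − (-105)·(-140) = 2850.
∂h/∂x = [(-1.52)·(-130) − (-1.40)·(-140)] / 2850 = +0.0005614
∂h/∂y = [(-135)·(-1.40) − (-105)·(-1.52)] / 2850 = +0.01032
Flow = −∇h = (-0.0005614 east, -0.01032 north), which points south.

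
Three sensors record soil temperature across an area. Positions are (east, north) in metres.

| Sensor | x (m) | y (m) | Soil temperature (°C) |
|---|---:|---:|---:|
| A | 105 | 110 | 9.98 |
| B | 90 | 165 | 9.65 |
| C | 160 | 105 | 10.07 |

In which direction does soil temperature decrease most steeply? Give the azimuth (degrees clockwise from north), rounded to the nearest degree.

349°

Taking A as reference: B−A = (-15, 55, -0.33); C−A = (55, -5, +0.09).
Solve a·Δx + b·Δy = ΔT: det = (-15)·(-5) − 55·55 = -2950.
∂T/∂x = [(-0.33)·(-5) − (+0.09)·55] / -2950 = +0.001119
∂T/∂y = [(-15)·(+0.09) − 55·(-0.33)] / -2950 = -0.005695
Steepest decrease is along −∇f: components (-0.001119 E, +0.005695 N).
Azimuth = atan2(-0.001119, +0.005695) = 348.9° ≈ 349°.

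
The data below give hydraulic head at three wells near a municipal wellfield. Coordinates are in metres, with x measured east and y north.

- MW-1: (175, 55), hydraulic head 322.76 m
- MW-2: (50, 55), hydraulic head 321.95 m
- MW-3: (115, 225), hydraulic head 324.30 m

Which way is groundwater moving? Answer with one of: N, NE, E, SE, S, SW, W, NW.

SW

With h = a·x + b·y + c and MW-1 as origin, the differences give:
  (-125)·a + 0·b = -0.81
  (-60)·a + 170·b = +1.54
Eliminate b (×170 and ×0, subtract): -21250·a = -137.700 → a = ∂h/∂x = +0.006480
Back-substitute: b = ∂h/∂y = +0.01135.
Flow = −∇h = (-0.006480 east, -0.01135 north), which points southwest.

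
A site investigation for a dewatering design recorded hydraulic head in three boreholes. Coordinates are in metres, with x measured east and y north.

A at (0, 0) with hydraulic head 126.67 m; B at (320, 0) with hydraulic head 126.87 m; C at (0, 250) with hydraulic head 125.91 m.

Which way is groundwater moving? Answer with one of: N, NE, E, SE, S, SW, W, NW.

N

∂h/∂x = (126.87 − 126.67) / (320 − 0) = +0.0006250
∂h/∂y = (125.91 − 126.67) / (250 − 0) = -0.003040
Flow = −∇h = (-0.0006250 east, +0.003040 north), which points north.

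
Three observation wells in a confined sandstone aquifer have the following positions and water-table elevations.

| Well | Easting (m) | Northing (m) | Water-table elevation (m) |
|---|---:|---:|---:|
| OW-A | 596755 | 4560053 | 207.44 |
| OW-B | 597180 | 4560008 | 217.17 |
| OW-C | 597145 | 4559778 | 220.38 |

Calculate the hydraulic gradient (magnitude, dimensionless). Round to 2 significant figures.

Taking OW-A as reference: OW-B−OW-A = (425, -45, +9.73); OW-C−OW-A = (390, -275, +12.94).
Solve a·Δx + b·Δy = Δh: det = 425·(-275) − 390·(-45) = -99325.
∂h/∂x = [(+9.73)·(-275) − (+12.94)·(-45)] / -99325 = +0.02108
∂h/∂y = [425·(+12.94) − 390·(+9.73)] / -99325 = -0.01716
|∇h| = √(0.02108² + -0.01716²) = 0.02718

0.027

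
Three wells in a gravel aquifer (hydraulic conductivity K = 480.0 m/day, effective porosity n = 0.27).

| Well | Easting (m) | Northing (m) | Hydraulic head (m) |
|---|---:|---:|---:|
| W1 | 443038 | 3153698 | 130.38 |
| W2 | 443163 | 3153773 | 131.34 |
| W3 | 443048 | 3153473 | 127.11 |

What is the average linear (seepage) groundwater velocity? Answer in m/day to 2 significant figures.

26 m/day

Differences from W1: to W2 (Δx, Δy, Δh) = (125, 75, +0.96); to W3 = (10, -225, -3.27).
Determinant of the coordinate differences = 125·(-225) − 10·75 = -28875.
∂h/∂x = [(+0.96)·(-225) − (-3.27)·75] / -28875 = -0.001013
∂h/∂y = [125·(-3.27) − 10·(+0.96)] / -28875 = +0.01449
|∇h| = √(-0.001013² + 0.01449²) = 0.01453
Seepage velocity v = K·i/n = 480.0 × 0.01453 / 0.27 = 25.83 m/day.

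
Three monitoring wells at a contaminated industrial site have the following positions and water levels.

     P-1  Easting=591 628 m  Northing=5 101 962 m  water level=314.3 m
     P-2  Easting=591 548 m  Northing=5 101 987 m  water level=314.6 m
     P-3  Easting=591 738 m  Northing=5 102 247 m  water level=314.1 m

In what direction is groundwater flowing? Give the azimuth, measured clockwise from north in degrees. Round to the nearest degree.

Taking P-1 as reference: P-2−P-1 = (-80, 25, +0.3); P-3−P-1 = (110, 285, -0.2).
Determinant of the coordinate differences = (-80)·285 − 110·25 = -25550.
∂h/∂x = [(+0.3)·285 − (-0.2)·25] / -25550 = -0.003542
∂h/∂y = [(-80)·(-0.2) − 110·(+0.3)] / -25550 = +0.0006654
Flow direction (−∇h) has components (+0.003542 E, -0.0006654 N).
Azimuth = atan2(E, N) = atan2(+0.003542, -0.0006654) = 100.6° ≈ 101°.

101°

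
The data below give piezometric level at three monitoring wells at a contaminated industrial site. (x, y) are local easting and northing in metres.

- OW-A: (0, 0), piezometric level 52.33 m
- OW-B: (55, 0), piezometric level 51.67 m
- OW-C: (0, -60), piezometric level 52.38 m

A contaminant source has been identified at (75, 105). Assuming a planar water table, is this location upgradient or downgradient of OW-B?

downgradient

∂h/∂x = (51.67 − 52.33) / (55 − 0) = -0.01200
∂h/∂y = (52.38 − 52.33) / (-60 − 0) = -0.0008333
Head at (75, 105) = 52.33 + (-0.01200)·(75) + (-0.0008333)·(105) = 51.34 m.
That is lower than the 51.67 m at OW-B, so the point is downgradient.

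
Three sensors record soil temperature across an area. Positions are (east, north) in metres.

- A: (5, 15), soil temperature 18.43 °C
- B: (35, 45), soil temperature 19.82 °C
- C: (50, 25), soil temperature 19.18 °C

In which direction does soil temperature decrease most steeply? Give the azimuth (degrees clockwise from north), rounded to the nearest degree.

Differences from A: to B (Δx, Δy, Δh) = (30, 30, +1.39); to C = (45, 10, +0.75).
Determinant of the coordinate differences = 30·10 − 45·30 = -1050.
∂T/∂x = [(+1.39)·10 − (+0.75)·30] / -1050 = +0.008190
∂T/∂y = [30·(+0.75) − 45·(+1.39)] / -1050 = +0.03814
Steepest decrease is along −∇f: components (-0.008190 E, -0.03814 N).
Azimuth = atan2(-0.008190, -0.03814) = 192.1° ≈ 192°.

192°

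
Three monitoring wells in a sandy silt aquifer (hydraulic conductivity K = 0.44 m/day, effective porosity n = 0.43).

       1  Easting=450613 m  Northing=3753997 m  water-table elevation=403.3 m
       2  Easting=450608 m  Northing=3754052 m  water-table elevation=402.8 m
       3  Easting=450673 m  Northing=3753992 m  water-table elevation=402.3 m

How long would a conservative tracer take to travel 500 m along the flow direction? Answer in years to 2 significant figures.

Three-point gradient (reference 1): Δ to 2 = (-5, 55, -0.5), Δ to 3 = (60, -5, -1.0).
∂h/∂x = -0.01756, ∂h/∂y = -0.01069 (det = -3275).
|∇h| = √(-0.01756² + -0.01069²) = 0.02056
Seepage velocity v = K·i/n = 0.44 × 0.02056 / 0.43 = 0.02104 m/day.
t = 500 / 0.02104 = 2.376e+04 days = 65.1 years.

65 years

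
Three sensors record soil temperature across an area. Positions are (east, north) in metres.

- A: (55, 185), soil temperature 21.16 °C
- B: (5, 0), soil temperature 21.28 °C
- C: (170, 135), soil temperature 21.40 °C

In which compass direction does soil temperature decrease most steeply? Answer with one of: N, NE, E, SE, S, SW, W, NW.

Taking A as reference: B−A = (-50, -185, +0.12); C−A = (115, -50, +0.24).
Solve a·Δx + b·Δy = ΔT: det = (-50)·(-50) − 115·(-185) = 23775.
∂T/∂x = [(+0.12)·(-50) − (+0.24)·(-185)] / 23775 = +0.001615
∂T/∂y = [(-50)·(+0.24) − 115·(+0.12)] / 23775 = -0.001085
Steepest decrease is along −∇f = (-0.001615 E, +0.001085 N) → northwest.

NW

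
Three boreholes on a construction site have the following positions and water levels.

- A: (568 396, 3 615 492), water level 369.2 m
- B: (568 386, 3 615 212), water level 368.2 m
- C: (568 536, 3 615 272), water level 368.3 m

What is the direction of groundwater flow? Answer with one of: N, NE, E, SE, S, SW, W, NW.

Differences from A: to B (Δx, Δy, Δh) = (-10, -280, -1.0); to C = (140, -220, -0.9).
Solve a·Δx + b·Δy = Δh: det = (-10)·(-220) − 140·(-280) = 41400.
∂h/∂x = [(-1.0)·(-220) − (-0.9)·(-280)] / 41400 = -0.0007729
∂h/∂y = [(-10)·(-0.9) − 140·(-1.0)] / 41400 = +0.003599
Flow = −∇h = (+0.0007729 east, -0.003599 north), which points south.

S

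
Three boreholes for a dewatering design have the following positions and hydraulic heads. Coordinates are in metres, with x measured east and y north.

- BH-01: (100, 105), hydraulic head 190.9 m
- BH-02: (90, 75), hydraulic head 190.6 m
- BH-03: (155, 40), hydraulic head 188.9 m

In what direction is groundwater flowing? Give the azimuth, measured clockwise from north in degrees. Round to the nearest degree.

132°

Taking BH-01 as reference: BH-02−BH-01 = (-10, -30, -0.3); BH-03−BH-01 = (55, -65, -2.0).
Solve a·Δx + b·Δy = Δh: det = (-10)·(-65) − 55·(-30) = 2300.
∂h/∂x = [(-0.3)·(-65) − (-2.0)·(-30)] / 2300 = -0.01761
∂h/∂y = [(-10)·(-2.0) − 55·(-0.3)] / 2300 = +0.01587
Flow direction (−∇h) has components (+0.01761 E, -0.01587 N).
Azimuth = atan2(E, N) = atan2(+0.01761, -0.01587) = 132.0° ≈ 132°.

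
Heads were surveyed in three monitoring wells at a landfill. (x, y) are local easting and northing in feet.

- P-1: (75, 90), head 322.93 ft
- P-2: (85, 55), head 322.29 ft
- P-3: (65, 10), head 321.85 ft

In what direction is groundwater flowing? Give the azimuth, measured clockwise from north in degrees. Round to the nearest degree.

With h = a·x + b·y + c and P-1 as origin, the differences give:
  10·a + (-35)·b = -0.64
  (-10)·a + (-80)·b = -1.08
Eliminate b (×(-80) and ×(-35), subtract): -1150·a = 13.400 → a = ∂h/∂x = -0.01165
Back-substitute: b = ∂h/∂y = +0.01496.
Flow direction (−∇h) has components (+0.01165 E, -0.01496 N).
Azimuth = atan2(E, N) = atan2(+0.01165, -0.01496) = 142.1° ≈ 142°.

142°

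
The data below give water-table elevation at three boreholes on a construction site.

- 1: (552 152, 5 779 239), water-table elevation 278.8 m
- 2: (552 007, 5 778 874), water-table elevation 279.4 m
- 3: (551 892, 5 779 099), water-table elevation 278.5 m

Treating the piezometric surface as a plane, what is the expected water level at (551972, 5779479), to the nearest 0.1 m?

Three-point gradient (reference 1): Δ to 2 = (-145, -365, +0.6), Δ to 3 = (-260, -140, -0.3).
∂h/∂x = +0.002594, ∂h/∂y = -0.002674 (det = -74600).
h(551972, 5779479) = 278.8 + (+0.002594)·(-180) + (-0.002674)·(240) = 278.8 -0.467 -0.642 = 277.691 m.

277.7 m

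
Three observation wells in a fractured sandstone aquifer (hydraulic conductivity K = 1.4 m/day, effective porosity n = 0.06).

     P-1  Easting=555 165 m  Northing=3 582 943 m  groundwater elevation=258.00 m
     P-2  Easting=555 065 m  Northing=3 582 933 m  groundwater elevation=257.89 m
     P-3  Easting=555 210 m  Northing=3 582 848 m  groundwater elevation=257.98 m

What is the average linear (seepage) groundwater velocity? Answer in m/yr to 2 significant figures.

Differences from P-1: to P-2 (Δx, Δy, Δh) = (-100, -10, -0.11); to P-3 = (45, -95, -0.02).
Solve a·Δx + b·Δy = Δh: det = (-100)·(-95) − 45·(-10) = 9950.
∂h/∂x = [(-0.11)·(-95) − (-0.02)·(-10)] / 9950 = +0.001030
∂h/∂y = [(-100)·(-0.02) − 45·(-0.11)] / 9950 = +0.0006985
|∇h| = √(0.001030² + 0.0006985²) = 0.001245
Seepage velocity v = K·i/n = 1.4 × 0.001245 / 0.06 = 0.02905 m/day = 10.61 m/yr.

11 m/yr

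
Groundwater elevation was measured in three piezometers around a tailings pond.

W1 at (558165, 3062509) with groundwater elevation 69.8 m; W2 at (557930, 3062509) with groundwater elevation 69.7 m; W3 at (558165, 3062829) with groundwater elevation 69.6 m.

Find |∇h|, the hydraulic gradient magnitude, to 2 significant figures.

0.00076

∂h/∂x = (69.7 − 69.8) / (557930 − 558165) = +0.0004255
∂h/∂y = (69.6 − 69.8) / (3062829 − 3062509) = -0.0006250
|∇h| = √(0.0004255² + -0.0006250²) = 0.0007561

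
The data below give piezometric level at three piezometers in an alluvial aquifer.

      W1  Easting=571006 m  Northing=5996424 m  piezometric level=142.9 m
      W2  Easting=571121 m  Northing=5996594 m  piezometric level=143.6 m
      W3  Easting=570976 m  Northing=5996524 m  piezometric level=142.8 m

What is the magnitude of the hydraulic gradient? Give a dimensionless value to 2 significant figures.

0.0053

With h = a·x + b·y + c and W1 as origin, the differences give:
  115·a + 170·b = +0.7
  (-30)·a + 100·b = -0.1
Eliminate b (×100 and ×170, subtract): 16600·a = 87.00 → a = ∂h/∂x = +0.005241
Back-substitute: b = ∂h/∂y = +0.0005723.
|∇h| = √(0.005241² + 0.0005723²) = 0.005272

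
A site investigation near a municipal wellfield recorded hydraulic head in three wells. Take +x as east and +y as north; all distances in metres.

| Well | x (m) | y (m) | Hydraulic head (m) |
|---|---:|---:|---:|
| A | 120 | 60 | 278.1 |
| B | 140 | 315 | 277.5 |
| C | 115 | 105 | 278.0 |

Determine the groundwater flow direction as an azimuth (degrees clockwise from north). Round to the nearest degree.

017°

Taking A as reference: B−A = (20, 255, -0.6); C−A = (-5, 45, -0.1).
Determinant of the coordinate differences = 20·45 − (-5)·255 = 2175.
∂h/∂x = [(-0.6)·45 − (-0.1)·255] / 2175 = -0.0006897
∂h/∂y = [20·(-0.1) − (-5)·(-0.6)] / 2175 = -0.002299
Flow direction (−∇h) has components (+0.0006897 E, +0.002299 N).
Azimuth = atan2(E, N) = atan2(+0.0006897, +0.002299) = 16.7° ≈ 017°.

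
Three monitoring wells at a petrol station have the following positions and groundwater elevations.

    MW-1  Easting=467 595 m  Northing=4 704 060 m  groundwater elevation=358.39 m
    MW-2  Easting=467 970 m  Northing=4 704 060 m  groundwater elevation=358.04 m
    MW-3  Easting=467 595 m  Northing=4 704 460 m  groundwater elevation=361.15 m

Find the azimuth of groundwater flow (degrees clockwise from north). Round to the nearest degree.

172°

∂h/∂x = (358.04 − 358.39) / (467970 − 467595) = -0.0009333
∂h/∂y = (361.15 − 358.39) / (4704460 − 4704060) = +0.006900
Flow direction (−∇h) has components (+0.0009333 E, -0.006900 N).
Azimuth = atan2(E, N) = atan2(+0.0009333, -0.006900) = 172.3° ≈ 172°.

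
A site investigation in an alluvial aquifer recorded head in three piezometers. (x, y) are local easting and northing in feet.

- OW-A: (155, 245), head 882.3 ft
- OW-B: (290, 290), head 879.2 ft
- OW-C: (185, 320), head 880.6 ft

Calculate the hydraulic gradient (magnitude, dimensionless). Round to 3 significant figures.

Taking OW-A as reference: OW-B−OW-A = (135, 45, -3.1); OW-C−OW-A = (30, 75, -1.7).
Solve a·Δx + b·Δy = Δh: det = 135·75 − 30·45 = 8775.
∂h/∂x = [(-3.1)·75 − (-1.7)·45] / 8775 = -0.01778
∂h/∂y = [135·(-1.7) − 30·(-3.1)] / 8775 = -0.01556
|∇h| = √(-0.01778² + -0.01556²) = 0.02363

0.0236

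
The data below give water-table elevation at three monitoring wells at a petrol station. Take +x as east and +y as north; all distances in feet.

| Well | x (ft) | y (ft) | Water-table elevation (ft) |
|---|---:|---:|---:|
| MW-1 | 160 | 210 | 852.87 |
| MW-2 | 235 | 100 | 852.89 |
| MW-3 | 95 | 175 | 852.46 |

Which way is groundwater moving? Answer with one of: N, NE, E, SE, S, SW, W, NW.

SW

Three-point gradient (reference MW-1): Δ to MW-2 = (75, -110, +0.02), Δ to MW-3 = (-65, -35, -0.41).
∂h/∂x = +0.004685, ∂h/∂y = +0.003013 (det = -9775).
Flow = −∇h = (-0.004685 east, -0.003013 north), which points southwest.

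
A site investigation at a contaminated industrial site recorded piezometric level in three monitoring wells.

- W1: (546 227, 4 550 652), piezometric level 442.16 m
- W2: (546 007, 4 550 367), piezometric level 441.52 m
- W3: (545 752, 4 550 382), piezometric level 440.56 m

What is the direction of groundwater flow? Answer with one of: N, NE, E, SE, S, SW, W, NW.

W

Differences from W1: to W2 (Δx, Δy, Δh) = (-220, -285, -0.64); to W3 = (-475, -270, -1.60).
Determinant of the coordinate differences = (-220)·(-270) − (-475)·(-285) = -75975.
∂h/∂x = [(-0.64)·(-270) − (-1.60)·(-285)] / -75975 = +0.003728
∂h/∂y = [(-220)·(-1.60) − (-475)·(-0.64)] / -75975 = -0.0006318
Flow = −∇h = (-0.003728 east, +0.0006318 north), which points west.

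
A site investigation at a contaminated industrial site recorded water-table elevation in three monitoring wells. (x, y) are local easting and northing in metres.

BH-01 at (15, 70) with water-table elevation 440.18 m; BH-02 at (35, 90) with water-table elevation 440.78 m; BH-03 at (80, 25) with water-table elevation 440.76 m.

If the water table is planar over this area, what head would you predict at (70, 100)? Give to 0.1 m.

Differences from BH-01: to BH-02 (Δx, Δy, Δh) = (20, 20, +0.60); to BH-03 = (65, -45, +0.58).
Solve a·Δx + b·Δy = Δh: det = 20·(-45) − 65·20 = -2200.
∂h/∂x = [(+0.60)·(-45) − (+0.58)·20] / -2200 = +0.01755
∂h/∂y = [20·(+0.58) − 65·(+0.60)] / -2200 = +0.01245
h(70, 100) = 440.18 + (+0.01755)·(55) + (+0.01245)·(30) = 440.18 +0.965 +0.374 = 441.519 m.

441.5 m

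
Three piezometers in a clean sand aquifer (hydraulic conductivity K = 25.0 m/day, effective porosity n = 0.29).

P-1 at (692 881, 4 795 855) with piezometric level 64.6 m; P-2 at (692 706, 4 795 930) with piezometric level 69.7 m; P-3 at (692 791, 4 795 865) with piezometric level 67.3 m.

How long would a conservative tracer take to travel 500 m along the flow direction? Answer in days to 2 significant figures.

190 days

Three-point gradient (reference P-1): Δ to P-2 = (-175, 75, +5.1), Δ to P-3 = (-90, 10, +2.7).
∂h/∂x = -0.03030, ∂h/∂y = -0.002700 (det = 5000).
|∇h| = √(-0.03030² + -0.002700²) = 0.03042
Seepage velocity v = K·i/n = 25.0 × 0.03042 / 0.29 = 2.622 m/day.
t = 500 / 2.622 = 190.7 days.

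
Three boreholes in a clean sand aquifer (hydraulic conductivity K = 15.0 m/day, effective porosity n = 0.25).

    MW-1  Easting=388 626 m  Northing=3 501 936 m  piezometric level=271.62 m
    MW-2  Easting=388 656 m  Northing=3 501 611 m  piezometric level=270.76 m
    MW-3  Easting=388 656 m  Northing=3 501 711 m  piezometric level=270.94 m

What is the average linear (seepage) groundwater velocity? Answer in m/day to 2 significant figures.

Taking MW-1 as reference: MW-2−MW-1 = (30, -325, -0.86); MW-3−MW-1 = (30, -225, -0.68).
Solve a·Δx + b·Δy = Δh: det = 30·(-225) − 30·(-325) = 3000.
∂h/∂x = [(-0.86)·(-225) − (-0.68)·(-325)] / 3000 = -0.009167
∂h/∂y = [30·(-0.68) − 30·(-0.86)] / 3000 = +0.001800
|∇h| = √(-0.009167² + 0.001800²) = 0.009342
Seepage velocity v = K·i/n = 15.0 × 0.009342 / 0.25 = 0.5605 m/day.

0.56 m/day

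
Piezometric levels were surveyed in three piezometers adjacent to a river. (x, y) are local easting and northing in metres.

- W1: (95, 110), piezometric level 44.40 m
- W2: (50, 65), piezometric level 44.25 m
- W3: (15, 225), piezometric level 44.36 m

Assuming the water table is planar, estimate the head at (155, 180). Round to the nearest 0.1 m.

Three-point gradient (reference W1): Δ to W2 = (-45, -45, -0.15), Δ to W3 = (-80, 115, -0.04).
∂h/∂x = +0.002171, ∂h/∂y = +0.001162 (det = -8775).
h(155, 180) = 44.40 + (+0.002171)·(60) + (+0.001162)·(70) = 44.40 +0.130 +0.081 = 44.612 m.

44.6 m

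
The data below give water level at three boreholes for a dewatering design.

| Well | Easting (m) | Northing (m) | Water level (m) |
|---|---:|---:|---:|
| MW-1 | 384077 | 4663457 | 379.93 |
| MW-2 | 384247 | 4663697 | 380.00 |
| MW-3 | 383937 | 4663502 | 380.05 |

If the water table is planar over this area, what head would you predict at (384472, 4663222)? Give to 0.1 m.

379.5 m

With h = a·x + b·y + c and MW-1 as origin, the differences give:
  170·a + 240·b = +0.07
  (-140)·a + 45·b = +0.12
Eliminate b (×45 and ×240, subtract): 41250·a = -25.650 → a = ∂h/∂x = -0.0006218
Back-substitute: b = ∂h/∂y = +0.0007321.
h(384472, 4663222) = 379.93 + (-0.0006218)·(395) + (+0.0007321)·(-235) = 379.93 -0.246 -0.172 = 379.512 m.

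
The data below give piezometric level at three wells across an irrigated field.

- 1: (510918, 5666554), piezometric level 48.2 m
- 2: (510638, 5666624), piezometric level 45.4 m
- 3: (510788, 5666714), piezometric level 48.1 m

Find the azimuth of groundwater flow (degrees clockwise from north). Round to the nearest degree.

Taking 1 as reference: 2−1 = (-280, 70, -2.8); 3−1 = (-130, 160, -0.1).
Solve a·Δx + b·Δy = Δh: det = (-280)·160 − (-130)·70 = -35700.
∂h/∂x = [(-2.8)·160 − (-0.1)·70] / -35700 = +0.01235
∂h/∂y = [(-280)·(-0.1) − (-130)·(-2.8)] / -35700 = +0.009412
Flow direction (−∇h) has components (-0.01235 E, -0.009412 N).
Azimuth = atan2(E, N) = atan2(-0.01235, -0.009412) = 232.7° ≈ 233°.

233°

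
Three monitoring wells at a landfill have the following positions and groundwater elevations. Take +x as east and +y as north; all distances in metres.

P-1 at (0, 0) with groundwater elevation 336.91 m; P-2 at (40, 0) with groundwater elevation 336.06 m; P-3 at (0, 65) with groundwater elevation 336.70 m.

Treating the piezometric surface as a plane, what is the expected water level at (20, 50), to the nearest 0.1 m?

336.3 m

∂h/∂x = (336.06 − 336.91) / (40 − 0) = -0.02125
∂h/∂y = (336.70 − 336.91) / (65 − 0) = -0.003231
h(20, 50) = 336.91 + (-0.02125)·(20) + (-0.003231)·(50) = 336.91 -0.425 -0.162 = 336.323 m.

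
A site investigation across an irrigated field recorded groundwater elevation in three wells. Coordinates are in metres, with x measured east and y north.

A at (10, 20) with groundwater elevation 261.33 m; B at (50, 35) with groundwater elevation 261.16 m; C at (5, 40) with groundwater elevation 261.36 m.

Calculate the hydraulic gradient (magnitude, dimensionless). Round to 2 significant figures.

With h = a·x + b·y + c and A as origin, the differences give:
  40·a + 15·b = -0.17
  (-5)·a + 20·b = +0.03
Eliminate b (×20 and ×15, subtract): 875·a = -3.850 → a = ∂h/∂x = -0.004400
Back-substitute: b = ∂h/∂y = +0.0004000.
|∇h| = √(-0.004400² + 0.0004000²) = 0.004418

0.0044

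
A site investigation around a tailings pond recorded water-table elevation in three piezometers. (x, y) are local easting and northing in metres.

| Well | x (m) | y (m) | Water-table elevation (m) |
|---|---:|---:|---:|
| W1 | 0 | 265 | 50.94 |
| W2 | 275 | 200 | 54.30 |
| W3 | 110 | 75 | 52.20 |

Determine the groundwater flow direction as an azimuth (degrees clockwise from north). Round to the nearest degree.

With h = a·x + b·y + c and W1 as origin, the differences give:
  275·a + (-65)·b = +3.36
  110·a + (-190)·b = +1.26
Eliminate b (×(-190) and ×(-65), subtract): -45100·a = -556.500 → a = ∂h/∂x = +0.01234
Back-substitute: b = ∂h/∂y = +0.0005122.
Flow direction (−∇h) has components (-0.01234 E, -0.0005122 N).
Azimuth = atan2(E, N) = atan2(-0.01234, -0.0005122) = 267.6° ≈ 268°.

268°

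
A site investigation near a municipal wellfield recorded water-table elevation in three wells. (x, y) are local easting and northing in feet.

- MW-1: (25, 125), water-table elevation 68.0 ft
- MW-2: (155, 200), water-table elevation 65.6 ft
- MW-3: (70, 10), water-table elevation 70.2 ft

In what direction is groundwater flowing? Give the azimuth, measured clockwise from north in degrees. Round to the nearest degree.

Differences from MW-1: to MW-2 (Δx, Δy, Δh) = (130, 75, -2.4); to MW-3 = (45, -115, +2.2).
Determinant of the coordinate differences = 130·(-115) − 45·75 = -18325.
∂h/∂x = [(-2.4)·(-115) − (+2.2)·75] / -18325 = -0.006057
∂h/∂y = [130·(+2.2) − 45·(-2.4)] / -18325 = -0.02150
Flow direction (−∇h) has components (+0.006057 E, +0.02150 N).
Azimuth = atan2(E, N) = atan2(+0.006057, +0.02150) = 15.7° ≈ 016°.

016°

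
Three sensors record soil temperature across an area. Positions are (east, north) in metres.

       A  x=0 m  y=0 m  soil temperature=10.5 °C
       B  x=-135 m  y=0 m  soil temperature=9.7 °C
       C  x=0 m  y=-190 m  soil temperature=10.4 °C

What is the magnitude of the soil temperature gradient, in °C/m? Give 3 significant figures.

∂T/∂x = (9.7 − 10.5) / (-135 − 0) = +0.005926
∂T/∂y = (10.4 − 10.5) / (-190 − 0) = +0.0005263
|∇f| = √(0.005926² + 0.0005263²) = 0.005949 °C/m

0.00595 °C/m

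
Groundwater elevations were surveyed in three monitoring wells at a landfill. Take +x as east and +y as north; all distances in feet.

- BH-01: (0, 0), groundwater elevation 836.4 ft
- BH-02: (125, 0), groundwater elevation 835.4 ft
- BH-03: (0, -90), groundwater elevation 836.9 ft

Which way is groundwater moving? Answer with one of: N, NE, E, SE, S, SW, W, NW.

NE

∂h/∂x = (835.4 − 836.4) / (125 − 0) = -0.008000
∂h/∂y = (836.9 − 836.4) / (-90 − 0) = -0.005556
Flow = −∇h = (+0.008000 east, +0.005556 north), which points northeast.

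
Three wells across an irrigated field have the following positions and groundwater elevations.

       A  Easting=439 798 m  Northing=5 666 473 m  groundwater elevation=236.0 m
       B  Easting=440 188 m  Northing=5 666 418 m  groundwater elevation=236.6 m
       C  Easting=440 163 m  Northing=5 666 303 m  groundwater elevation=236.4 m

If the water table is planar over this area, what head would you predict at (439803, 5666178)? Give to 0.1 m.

Differences from A: to B (Δx, Δy, Δh) = (390, -55, +0.6); to C = (365, -170, +0.4).
Determinant of the coordinate differences = 390·(-170) − 365·(-55) = -46225.
∂h/∂x = [(+0.6)·(-170) − (+0.4)·(-55)] / -46225 = +0.001731
∂h/∂y = [390·(+0.4) − 365·(+0.6)] / -46225 = +0.001363
h(439803, 5666178) = 236.0 + (+0.001731)·(5) + (+0.001363)·(-295) = 236.0 +0.009 -0.402 = 235.607 m.

235.6 m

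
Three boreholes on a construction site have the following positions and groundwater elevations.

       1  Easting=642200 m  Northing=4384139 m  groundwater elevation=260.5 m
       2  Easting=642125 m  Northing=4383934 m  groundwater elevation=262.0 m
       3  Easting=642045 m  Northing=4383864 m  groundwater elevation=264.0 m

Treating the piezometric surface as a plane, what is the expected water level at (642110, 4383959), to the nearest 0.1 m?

Taking 1 as reference: 2−1 = (-75, -205, +1.5); 3−1 = (-155, -275, +3.5).
Determinant of the coordinate differences = (-75)·(-275) − (-155)·(-205) = -11150.
∂h/∂x = [(+1.5)·(-275) − (+3.5)·(-205)] / -11150 = -0.02735
∂h/∂y = [(-75)·(+3.5) − (-155)·(+1.5)] / -11150 = +0.002691
h(642110, 4383959) = 260.5 + (-0.02735)·(-90) + (+0.002691)·(-180) = 260.5 +2.462 -0.484 = 262.478 m.

262.5 m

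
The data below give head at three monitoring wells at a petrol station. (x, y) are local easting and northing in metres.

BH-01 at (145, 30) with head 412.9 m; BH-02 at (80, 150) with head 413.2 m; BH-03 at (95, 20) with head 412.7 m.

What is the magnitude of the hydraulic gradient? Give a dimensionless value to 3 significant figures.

With h = a·x + b·y + c and BH-01 as origin, the differences give:
  (-65)·a + 120·b = +0.3
  (-50)·a + (-10)·b = -0.2
Eliminate b (×(-10) and ×120, subtract): 6650·a = 21.00 → a = ∂h/∂x = +0.003158
Back-substitute: b = ∂h/∂y = +0.004211.
|∇h| = √(0.003158² + 0.004211²) = 0.005264

0.00526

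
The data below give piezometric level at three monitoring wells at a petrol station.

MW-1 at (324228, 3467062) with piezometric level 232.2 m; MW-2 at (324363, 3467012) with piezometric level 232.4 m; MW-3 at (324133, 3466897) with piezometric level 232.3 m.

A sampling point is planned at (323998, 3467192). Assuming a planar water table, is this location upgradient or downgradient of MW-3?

downgradient

Differences from MW-1: to MW-2 (Δx, Δy, Δh) = (135, -50, +0.2); to MW-3 = (-95, -165, +0.1).
Determinant of the coordinate differences = 135·(-165) − (-95)·(-50) = -27025.
∂h/∂x = [(+0.2)·(-165) − (+0.1)·(-50)] / -27025 = +0.001036
∂h/∂y = [135·(+0.1) − (-95)·(+0.2)] / -27025 = -0.001203
Head at (323998, 3467192) = 232.2 + (+0.001036)·(-230) + (-0.001203)·(130) = 231.81 m.
That is lower than the 232.3 m at MW-3, so the point is downgradient.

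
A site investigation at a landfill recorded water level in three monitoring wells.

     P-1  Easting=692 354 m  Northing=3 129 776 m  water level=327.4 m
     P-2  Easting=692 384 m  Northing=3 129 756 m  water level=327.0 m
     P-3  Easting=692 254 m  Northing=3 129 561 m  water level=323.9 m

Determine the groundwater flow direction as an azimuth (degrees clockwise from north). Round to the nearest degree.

174°

Taking P-1 as reference: P-2−P-1 = (30, -20, -0.4); P-3−P-1 = (-100, -215, -3.5).
Determinant of the coordinate differences = 30·(-215) − (-100)·(-20) = -8450.
∂h/∂x = [(-0.4)·(-215) − (-3.5)·(-20)] / -8450 = -0.001893
∂h/∂y = [30·(-3.5) − (-100)·(-0.4)] / -8450 = +0.01716
Flow direction (−∇h) has components (+0.001893 E, -0.01716 N).
Azimuth = atan2(E, N) = atan2(+0.001893, -0.01716) = 173.7° ≈ 174°.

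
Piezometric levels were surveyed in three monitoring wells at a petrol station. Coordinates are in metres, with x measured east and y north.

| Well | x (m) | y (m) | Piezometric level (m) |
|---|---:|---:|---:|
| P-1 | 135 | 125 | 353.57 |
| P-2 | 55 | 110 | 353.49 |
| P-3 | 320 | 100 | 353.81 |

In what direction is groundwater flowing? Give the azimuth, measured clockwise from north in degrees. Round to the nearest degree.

Taking P-1 as reference: P-2−P-1 = (-80, -15, -0.08); P-3−P-1 = (185, -25, +0.24).
Solve a·Δx + b·Δy = Δh: det = (-80)·(-25) − 185·(-15) = 4775.
∂h/∂x = [(-0.08)·(-25) − (+0.24)·(-15)] / 4775 = +0.001173
∂h/∂y = [(-80)·(+0.24) − 185·(-0.08)] / 4775 = -0.0009215
Flow direction (−∇h) has components (-0.001173 E, +0.0009215 N).
Azimuth = atan2(E, N) = atan2(-0.001173, +0.0009215) = 308.2° ≈ 308°.

308°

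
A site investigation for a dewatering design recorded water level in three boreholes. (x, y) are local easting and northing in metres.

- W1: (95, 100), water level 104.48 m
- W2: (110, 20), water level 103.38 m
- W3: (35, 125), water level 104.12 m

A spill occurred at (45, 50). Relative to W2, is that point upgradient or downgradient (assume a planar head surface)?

downgradient

Differences from W1: to W2 (Δx, Δy, Δh) = (15, -80, -1.10); to W3 = (-60, 25, -0.36).
Solve a·Δx + b·Δy = Δh: det = 15·25 − (-60)·(-80) = -4425.
∂h/∂x = [(-1.10)·25 − (-0.36)·(-80)] / -4425 = +0.01272
∂h/∂y = [15·(-0.36) − (-60)·(-1.10)] / -4425 = +0.01614
Head at (45, 50) = 104.48 + (+0.01272)·(-50) + (+0.01614)·(-50) = 103.04 m.
That is lower than the 103.38 m at W2, so the point is downgradient.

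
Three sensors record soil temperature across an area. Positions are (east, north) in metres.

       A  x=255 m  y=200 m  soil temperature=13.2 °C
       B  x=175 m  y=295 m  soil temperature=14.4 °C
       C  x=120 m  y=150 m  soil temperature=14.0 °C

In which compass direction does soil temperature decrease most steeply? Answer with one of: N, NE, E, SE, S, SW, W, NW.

SE

With T = a·x + b·y + c and A as origin, the differences give:
  (-80)·a + 95·b = +1.2
  (-135)·a + (-50)·b = +0.8
Eliminate b (×(-50) and ×95, subtract): 16825·a = -136.00 → a = ∂T/∂x = -0.008083
Back-substitute: b = ∂T/∂y = +0.005825.
Steepest decrease is along −∇f = (+0.008083 E, -0.005825 N) → southeast.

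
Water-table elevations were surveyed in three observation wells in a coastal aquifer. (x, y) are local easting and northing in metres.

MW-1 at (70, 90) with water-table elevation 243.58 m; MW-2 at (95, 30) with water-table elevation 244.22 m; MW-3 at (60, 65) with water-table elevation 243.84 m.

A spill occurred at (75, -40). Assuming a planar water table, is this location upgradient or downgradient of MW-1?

upgradient

Taking MW-1 as reference: MW-2−MW-1 = (25, -60, +0.64); MW-3−MW-1 = (-10, -25, +0.26).
Determinant of the coordinate differences = 25·(-25) − (-10)·(-60) = -1225.
∂h/∂x = [(+0.64)·(-25) − (+0.26)·(-60)] / -1225 = +0.0003265
∂h/∂y = [25·(+0.26) − (-10)·(+0.64)] / -1225 = -0.01053
Head at (75, -40) = 243.58 + (+0.0003265)·(5) + (-0.01053)·(-130) = 244.95 m.
That is higher than the 243.58 m at MW-1, so the point is upgradient.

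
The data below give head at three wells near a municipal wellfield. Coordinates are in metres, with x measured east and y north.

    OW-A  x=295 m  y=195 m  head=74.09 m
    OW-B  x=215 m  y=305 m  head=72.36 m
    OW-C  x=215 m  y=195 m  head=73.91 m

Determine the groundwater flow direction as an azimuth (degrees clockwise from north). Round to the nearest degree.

Differences from OW-A: to OW-B (Δx, Δy, Δh) = (-80, 110, -1.73); to OW-C = (-80, 0, -0.18).
Determinant of the coordinate differences = (-80)·0 − (-80)·110 = 8800.
∂h/∂x = [(-1.73)·0 − (-0.18)·110] / 8800 = +0.002250
∂h/∂y = [(-80)·(-0.18) − (-80)·(-1.73)] / 8800 = -0.01409
Flow direction (−∇h) has components (-0.002250 E, +0.01409 N).
Azimuth = atan2(E, N) = atan2(-0.002250, +0.01409) = 350.9° ≈ 351°.

351°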